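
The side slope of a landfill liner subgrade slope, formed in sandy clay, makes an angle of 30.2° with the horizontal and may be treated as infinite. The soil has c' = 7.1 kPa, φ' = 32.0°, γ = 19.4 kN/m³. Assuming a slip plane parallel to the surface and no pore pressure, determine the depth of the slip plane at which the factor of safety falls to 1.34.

Setting FS = 1.34 in FS = [c' + γz cos²β tanφ'] / [γz sinβ cosβ] and solving for z:
z = c' / [γ cosβ (FS·sinβ − cosβ·tanφ')]
  = 7.1 / [19.4·cos30.2°·(1.34·sin30.2° − cos30.2°·tan32.0°)]
  = 7.1 / [19.4·0.8643·(1.34·0.5030 − 0.8643·0.6249)]
  = 7.1 / 2.2466 = 3.160 m

z = 3.16 m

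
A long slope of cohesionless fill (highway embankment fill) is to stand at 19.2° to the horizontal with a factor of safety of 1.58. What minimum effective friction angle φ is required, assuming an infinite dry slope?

FS = tanφ/tanβ ⇒ tanφ = FS · tanβ = 1.58 · tan19.2° = 0.5502
φ = arctan(0.5502) = 28.82°

φ = 28.8°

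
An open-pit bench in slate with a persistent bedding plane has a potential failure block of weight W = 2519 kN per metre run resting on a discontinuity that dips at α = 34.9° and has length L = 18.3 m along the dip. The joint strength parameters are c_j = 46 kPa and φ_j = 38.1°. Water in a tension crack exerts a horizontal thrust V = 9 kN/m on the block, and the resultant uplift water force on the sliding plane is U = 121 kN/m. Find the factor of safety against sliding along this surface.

FS = 1.63

Resolving the block weight along and normal to the plane and applying the Mohr–Coulomb strength on the joint:
N' = W cosα − U − V sinα = 2519·cos34.9° − 121 − 9·sin34.9° = 1939.8 kN/m
Driving force T = W sinα + V cosα = 2519·sin34.9° + 9·cos34.9° = 1448.6 kN/m
Resisting force R = c_j·L + N'·tanφ_j = 46·18.3 + 1939.8·tan38.1° = 841.8 + 1521.0 = 2362.8 kN/m
FS = R / T = 2362.8 / 1448.6 = 1.631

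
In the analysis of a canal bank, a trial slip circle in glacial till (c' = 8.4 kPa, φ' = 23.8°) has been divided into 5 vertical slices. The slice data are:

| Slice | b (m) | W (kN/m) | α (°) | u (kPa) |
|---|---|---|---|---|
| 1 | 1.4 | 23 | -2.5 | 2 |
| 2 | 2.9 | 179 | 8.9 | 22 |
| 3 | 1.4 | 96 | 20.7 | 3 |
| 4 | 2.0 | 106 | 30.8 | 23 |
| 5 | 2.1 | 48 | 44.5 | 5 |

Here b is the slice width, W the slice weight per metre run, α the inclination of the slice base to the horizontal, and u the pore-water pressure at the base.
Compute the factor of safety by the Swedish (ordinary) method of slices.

FS = 1.44

Ordinary method of slices: FS = Σ[c'·Δl_i + (W_i cosα_i − u_i·Δl_i)·tanφ'] / Σ W_i sinα_i, with Δl_i = b_i / cosα_i.
Slice 1: Δl = 1.4/cos(-2.5°) = 1.401 m; N'_1 = 23·cos(-2.5°) − 2·1.401 = 20.2; c'Δl = 11.77; W sinα = -1.0
Slice 2: Δl = 2.9/cos8.9° = 2.935 m; N'_2 = 179·cos8.9° − 22·2.935 = 112.3; c'Δl = 24.66; W sinα = 27.7
Slice 3: Δl = 1.4/cos20.7° = 1.497 m; N'_3 = 96·cos20.7° − 3·1.497 = 85.3; c'Δl = 12.57; W sinα = 33.9
Slice 4: Δl = 2.0/cos30.8° = 2.328 m; N'_4 = 106·cos30.8° − 23·2.328 = 37.5; c'Δl = 19.56; W sinα = 54.3
Slice 5: Δl = 2.1/cos44.5° = 2.944 m; N'_5 = 48·cos44.5° − 5·2.944 = 19.5; c'Δl = 24.73; W sinα = 33.6
Σc'Δl = 93.3 kN/m; ΣN' = 274.8 kN/m; ΣW sinα = 148.5 kN/m
Resisting = 93.3 + 274.8·tan23.8° = 93.3 + 121.2 = 214.5 kN/m
FS = 214.5 / 148.5 = 1.444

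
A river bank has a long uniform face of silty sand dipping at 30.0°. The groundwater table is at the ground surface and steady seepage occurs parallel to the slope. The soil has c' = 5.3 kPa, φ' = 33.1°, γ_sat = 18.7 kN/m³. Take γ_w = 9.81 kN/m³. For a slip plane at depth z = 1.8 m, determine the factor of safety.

FS = 0.90

With seepage parallel to the slope and the water table at the surface, the effective normal stress on the slip plane uses the buoyant unit weight γ' = γ_sat − γ_w while the driving shear stress uses γ_sat:
FS = [c' + γ' z cos²β tanφ'] / [γ_sat z sinβ cosβ]
γ' = 18.7 − 9.81 = 8.89 kN/m³
Numerator = 5.3 + 8.89·1.8·cos²30.0°·tan33.1° = 5.3 + 8.89·1.8·0.7500·0.6519 = 13.124 kPa
Denominator = 18.7·1.8·sin30.0°·cos30.0° = 18.7·1.8·0.5000·0.8660 = 14.575 kPa
FS = 13.124 / 14.575 = 0.900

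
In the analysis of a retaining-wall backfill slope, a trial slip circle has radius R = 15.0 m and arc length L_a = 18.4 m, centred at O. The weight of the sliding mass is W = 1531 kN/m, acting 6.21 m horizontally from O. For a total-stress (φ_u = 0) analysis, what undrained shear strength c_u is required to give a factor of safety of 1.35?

FS = c_u·L_a·R / (W·d), so c_u = FS·W·d / (L_a·R).
c_u = 1.35·1531·6.21 / (18.40·15.0) = 12835.1 / 276.00 = 46.50 kPa

c_u = 46.5 kPa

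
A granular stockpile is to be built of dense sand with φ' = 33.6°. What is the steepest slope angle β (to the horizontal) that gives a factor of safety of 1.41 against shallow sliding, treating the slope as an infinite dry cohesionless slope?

For an infinite dry cohesionless slope FS = tanφ'/tanβ, so tanβ = tanφ' / FS.
tanβ = tan33.6° / 1.41 = 0.6644 / 1.41 = 0.4712
β = arctan(0.4712) = 25.23°

β = 25.2°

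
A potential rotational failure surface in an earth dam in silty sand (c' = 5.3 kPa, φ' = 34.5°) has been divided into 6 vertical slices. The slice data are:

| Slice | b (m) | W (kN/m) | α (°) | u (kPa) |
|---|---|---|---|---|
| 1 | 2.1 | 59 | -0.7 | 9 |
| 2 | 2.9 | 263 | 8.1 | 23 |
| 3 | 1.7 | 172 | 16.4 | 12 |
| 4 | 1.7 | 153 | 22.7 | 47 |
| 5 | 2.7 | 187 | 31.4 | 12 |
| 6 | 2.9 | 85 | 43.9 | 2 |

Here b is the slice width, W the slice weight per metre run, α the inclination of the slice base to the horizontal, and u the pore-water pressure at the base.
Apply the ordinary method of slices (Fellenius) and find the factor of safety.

Ordinary method of slices: FS = Σ[c'·Δl_i + (W_i cosα_i − u_i·Δl_i)·tanφ'] / Σ W_i sinα_i, with Δl_i = b_i / cosα_i.
Slice 1: Δl = 2.1/cos(-0.7°) = 2.100 m; N'_1 = 59·cos(-0.7°) − 9·2.100 = 40.1; c'Δl = 11.13; W sinα = -0.7
Slice 2: Δl = 2.9/cos8.1° = 2.929 m; N'_2 = 263·cos8.1° − 23·2.929 = 193.0; c'Δl = 15.52; W sinα = 37.1
Slice 3: Δl = 1.7/cos16.4° = 1.772 m; N'_3 = 172·cos16.4° − 12·1.772 = 143.7; c'Δl = 9.39; W sinα = 48.6
Slice 4: Δl = 1.7/cos22.7° = 1.843 m; N'_4 = 153·cos22.7° − 47·1.843 = 54.5; c'Δl = 9.77; W sinα = 59.0
Slice 5: Δl = 2.7/cos31.4° = 3.163 m; N'_5 = 187·cos31.4° − 12·3.163 = 121.7; c'Δl = 16.77; W sinα = 97.4
Slice 6: Δl = 2.9/cos43.9° = 4.025 m; N'_6 = 85·cos43.9° − 2·4.025 = 53.2; c'Δl = 21.33; W sinα = 58.9
Σc'Δl = 83.9 kN/m; ΣN' = 606.2 kN/m; ΣW sinα = 300.3 kN/m
Resisting = 83.9 + 606.2·tan34.5° = 83.9 + 416.6 = 500.6 kN/m
FS = 500.6 / 300.3 = 1.667

FS = 1.67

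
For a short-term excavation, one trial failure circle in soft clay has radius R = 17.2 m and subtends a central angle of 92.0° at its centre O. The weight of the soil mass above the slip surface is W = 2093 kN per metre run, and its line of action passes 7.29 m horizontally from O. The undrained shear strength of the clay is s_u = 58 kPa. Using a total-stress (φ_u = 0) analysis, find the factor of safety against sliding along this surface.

Taking moments about the centre O, the resisting moment is provided by the undrained shear strength acting along the arc:
Arc length L_a = R·θ = 17.2·(92.0°·π/180) = 17.2·1.6057 = 27.62 m
M_R = s_u·L_a·R = 58·27.62·17.2 = 27551.8 kN·m/m
M_D = W·d = 2093·7.29 = 15258.0 kN·m/m
FS = M_R / M_D = 27551.8 / 15258.0 = 1.806

FS = 1.81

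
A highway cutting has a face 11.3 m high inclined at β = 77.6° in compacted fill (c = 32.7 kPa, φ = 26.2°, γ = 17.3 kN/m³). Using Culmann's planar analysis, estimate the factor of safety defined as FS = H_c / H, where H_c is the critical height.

H_c = (4c/γ) · sinβ cosφ / [1 − cos(β − φ)]
    = (4·32.7/17.3) · sin77.6°·cos26.2° / [1 − cos51.4°]
    = 7.561 · 0.8763 / 0.3761 = 17.62 m
FS = H_c / H = 17.62 / 11.3 = 1.559

FS = 1.56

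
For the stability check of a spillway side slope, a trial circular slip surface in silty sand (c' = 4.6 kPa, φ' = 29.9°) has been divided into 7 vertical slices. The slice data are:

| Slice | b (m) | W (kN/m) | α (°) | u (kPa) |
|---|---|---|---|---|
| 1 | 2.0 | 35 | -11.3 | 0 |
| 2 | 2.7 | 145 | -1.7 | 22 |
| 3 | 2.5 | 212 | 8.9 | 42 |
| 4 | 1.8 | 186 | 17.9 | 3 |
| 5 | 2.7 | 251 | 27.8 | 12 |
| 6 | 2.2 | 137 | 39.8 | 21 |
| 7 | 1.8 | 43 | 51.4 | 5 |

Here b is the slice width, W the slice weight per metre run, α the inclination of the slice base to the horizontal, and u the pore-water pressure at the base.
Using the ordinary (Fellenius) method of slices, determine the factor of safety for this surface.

Ordinary method of slices: FS = Σ[c'·Δl_i + (W_i cosα_i − u_i·Δl_i)·tanφ'] / Σ W_i sinα_i, with Δl_i = b_i / cosα_i.
Slice 1: Δl = 2.0/cos(-11.3°) = 2.040 m; N'_1 = 35·cos(-11.3°) − 0·2.040 = 34.3; c'Δl = 9.38; W sinα = -6.9
Slice 2: Δl = 2.7/cos(-1.7°) = 2.701 m; N'_2 = 145·cos(-1.7°) − 22·2.701 = 85.5; c'Δl = 12.43; W sinα = -4.3
Slice 3: Δl = 2.5/cos8.9° = 2.530 m; N'_3 = 212·cos8.9° − 42·2.530 = 103.2; c'Δl = 11.64; W sinα = 32.8
Slice 4: Δl = 1.8/cos17.9° = 1.892 m; N'_4 = 186·cos17.9° − 3·1.892 = 171.3; c'Δl = 8.70; W sinα = 57.2
Slice 5: Δl = 2.7/cos27.8° = 3.052 m; N'_5 = 251·cos27.8° − 12·3.052 = 185.4; c'Δl = 14.04; W sinα = 117.1
Slice 6: Δl = 2.2/cos39.8° = 2.864 m; N'_6 = 137·cos39.8° − 21·2.864 = 45.1; c'Δl = 13.17; W sinα = 87.7
Slice 7: Δl = 1.8/cos51.4° = 2.885 m; N'_7 = 43·cos51.4° − 5·2.885 = 12.4; c'Δl = 13.27; W sinα = 33.6
Σc'Δl = 82.6 kN/m; ΣN' = 637.2 kN/m; ΣW sinα = 317.2 kN/m
Resisting = 82.6 + 637.2·tan29.9° = 82.6 + 366.4 = 449.1 kN/m
FS = 449.1 / 317.2 = 1.416

FS = 1.42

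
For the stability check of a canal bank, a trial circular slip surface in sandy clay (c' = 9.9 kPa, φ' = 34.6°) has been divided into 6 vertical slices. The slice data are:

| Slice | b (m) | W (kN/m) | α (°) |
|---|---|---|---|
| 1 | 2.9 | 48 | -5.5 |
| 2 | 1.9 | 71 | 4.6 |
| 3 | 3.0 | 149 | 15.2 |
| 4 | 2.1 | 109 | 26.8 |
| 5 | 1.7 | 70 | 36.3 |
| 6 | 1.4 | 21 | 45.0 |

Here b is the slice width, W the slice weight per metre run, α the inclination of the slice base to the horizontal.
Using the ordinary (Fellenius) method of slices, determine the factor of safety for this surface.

FS = 3.02

Ordinary method of slices: FS = Σ[c'·Δl_i + (W_i cosα_i)·tanφ'] / Σ W_i sinα_i, with Δl_i = b_i / cosα_i.
Slice 1: Δl = 2.9/cos(-5.5°) = 2.913 m; N'_1 = 48·cos(-5.5°) = 47.8; c'Δl = 28.84; W sinα = -4.6
Slice 2: Δl = 1.9/cos4.6° = 1.906 m; N'_2 = 71·cos4.6° = 70.8; c'Δl = 18.87; W sinα = 5.7
Slice 3: Δl = 3.0/cos15.2° = 3.109 m; N'_3 = 149·cos15.2° = 143.8; c'Δl = 30.78; W sinα = 39.1
Slice 4: Δl = 2.1/cos26.8° = 2.353 m; N'_4 = 109·cos26.8° = 97.3; c'Δl = 23.29; W sinα = 49.1
Slice 5: Δl = 1.7/cos36.3° = 2.109 m; N'_5 = 70·cos36.3° = 56.4; c'Δl = 20.88; W sinα = 41.4
Slice 6: Δl = 1.4/cos45.0° = 1.980 m; N'_6 = 21·cos45.0° = 14.8; c'Δl = 19.60; W sinα = 14.8
Σc'Δl = 142.3 kN/m; ΣN' = 430.9 kN/m; ΣW sinα = 145.6 kN/m
Resisting = 142.3 + 430.9·tan34.6° = 142.3 + 297.3 = 439.5 kN/m
FS = 439.5 / 145.6 = 3.019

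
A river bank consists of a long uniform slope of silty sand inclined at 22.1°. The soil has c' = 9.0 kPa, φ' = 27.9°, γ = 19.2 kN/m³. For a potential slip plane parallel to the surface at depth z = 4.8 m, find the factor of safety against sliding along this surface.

For an infinite slope with a slip plane parallel to the surface (no pore pressure): FS = [c' + γz cos²β tanφ'] / [γz sinβ cosβ].
γz = 19.2·4.8 = 92.16 kN/m²
Numerator = 9.0 + 92.16·cos²22.1°·tan27.9° = 9.0 + 92.16·0.8585·0.5295 = 50.889 kPa
Denominator = 92.16·sin22.1°·cos22.1° = 92.16·0.3762·0.9265 = 32.125 kPa
FS = 50.889 / 32.125 = 1.584

FS = 1.58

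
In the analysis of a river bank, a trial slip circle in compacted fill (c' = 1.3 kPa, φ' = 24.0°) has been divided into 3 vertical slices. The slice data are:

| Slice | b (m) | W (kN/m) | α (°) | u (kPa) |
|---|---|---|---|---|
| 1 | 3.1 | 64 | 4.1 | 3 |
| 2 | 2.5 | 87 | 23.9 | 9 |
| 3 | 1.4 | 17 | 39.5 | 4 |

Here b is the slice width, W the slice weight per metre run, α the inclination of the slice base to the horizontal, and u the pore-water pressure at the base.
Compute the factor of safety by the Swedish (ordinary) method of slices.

Ordinary method of slices: FS = Σ[c'·Δl_i + (W_i cosα_i − u_i·Δl_i)·tanφ'] / Σ W_i sinα_i, with Δl_i = b_i / cosα_i.
Slice 1: Δl = 3.1/cos4.1° = 3.108 m; N'_1 = 64·cos4.1° − 3·3.108 = 54.5; c'Δl = 4.04; W sinα = 4.6
Slice 2: Δl = 2.5/cos23.9° = 2.734 m; N'_2 = 87·cos23.9° − 9·2.734 = 54.9; c'Δl = 3.55; W sinα = 35.2
Slice 3: Δl = 1.4/cos39.5° = 1.814 m; N'_3 = 17·cos39.5° − 4·1.814 = 5.9; c'Δl = 2.36; W sinα = 10.8
Σc'Δl = 10.0 kN/m; ΣN' = 115.3 kN/m; ΣW sinα = 50.6 kN/m
Resisting = 10.0 + 115.3·tan24.0° = 10.0 + 51.3 = 61.3 kN/m
FS = 61.3 / 50.6 = 1.210

FS = 1.21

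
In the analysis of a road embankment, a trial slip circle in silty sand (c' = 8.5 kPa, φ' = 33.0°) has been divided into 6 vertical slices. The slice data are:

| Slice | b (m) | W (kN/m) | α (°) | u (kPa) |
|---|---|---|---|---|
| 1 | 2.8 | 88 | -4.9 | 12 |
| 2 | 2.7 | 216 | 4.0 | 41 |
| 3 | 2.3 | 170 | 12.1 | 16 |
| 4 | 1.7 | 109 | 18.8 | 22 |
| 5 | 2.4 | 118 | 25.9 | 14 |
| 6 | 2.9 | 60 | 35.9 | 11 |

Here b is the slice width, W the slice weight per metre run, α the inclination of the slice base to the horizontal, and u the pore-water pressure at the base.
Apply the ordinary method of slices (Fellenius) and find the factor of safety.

FS = 2.51

Ordinary method of slices: FS = Σ[c'·Δl_i + (W_i cosα_i − u_i·Δl_i)·tanφ'] / Σ W_i sinα_i, with Δl_i = b_i / cosα_i.
Slice 1: Δl = 2.8/cos(-4.9°) = 2.810 m; N'_1 = 88·cos(-4.9°) − 12·2.810 = 54.0; c'Δl = 23.89; W sinα = -7.5
Slice 2: Δl = 2.7/cos4.0° = 2.707 m; N'_2 = 216·cos4.0° − 41·2.707 = 104.5; c'Δl = 23.01; W sinα = 15.1
Slice 3: Δl = 2.3/cos12.1° = 2.352 m; N'_3 = 170·cos12.1° − 16·2.352 = 128.6; c'Δl = 19.99; W sinα = 35.6
Slice 4: Δl = 1.7/cos18.8° = 1.796 m; N'_4 = 109·cos18.8° − 22·1.796 = 63.7; c'Δl = 15.26; W sinα = 35.1
Slice 5: Δl = 2.4/cos25.9° = 2.668 m; N'_5 = 118·cos25.9° − 14·2.668 = 68.8; c'Δl = 22.68; W sinα = 51.5
Slice 6: Δl = 2.9/cos35.9° = 3.580 m; N'_6 = 60·cos35.9° − 11·3.580 = 9.2; c'Δl = 30.43; W sinα = 35.2
Σc'Δl = 135.3 kN/m; ΣN' = 428.7 kN/m; ΣW sinα = 165.0 kN/m
Resisting = 135.3 + 428.7·tan33.0° = 135.3 + 278.4 = 413.7 kN/m
FS = 413.7 / 165.0 = 2.507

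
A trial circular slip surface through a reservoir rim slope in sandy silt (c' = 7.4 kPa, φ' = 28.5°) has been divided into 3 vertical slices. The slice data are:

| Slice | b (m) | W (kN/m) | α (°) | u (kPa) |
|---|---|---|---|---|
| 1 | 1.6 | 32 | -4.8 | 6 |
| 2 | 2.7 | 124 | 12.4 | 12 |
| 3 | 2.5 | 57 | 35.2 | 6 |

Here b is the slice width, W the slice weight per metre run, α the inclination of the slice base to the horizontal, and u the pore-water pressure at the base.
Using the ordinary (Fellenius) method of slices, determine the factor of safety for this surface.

Ordinary method of slices: FS = Σ[c'·Δl_i + (W_i cosα_i − u_i·Δl_i)·tanφ'] / Σ W_i sinα_i, with Δl_i = b_i / cosα_i.
Slice 1: Δl = 1.6/cos(-4.8°) = 1.606 m; N'_1 = 32·cos(-4.8°) − 6·1.606 = 22.3; c'Δl = 11.88; W sinα = -2.7
Slice 2: Δl = 2.7/cos12.4° = 2.764 m; N'_2 = 124·cos12.4° − 12·2.764 = 87.9; c'Δl = 20.46; W sinα = 26.6
Slice 3: Δl = 2.5/cos35.2° = 3.059 m; N'_3 = 57·cos35.2° − 6·3.059 = 28.2; c'Δl = 22.64; W sinα = 32.9
Σc'Δl = 55.0 kN/m; ΣN' = 138.4 kN/m; ΣW sinα = 56.8 kN/m
Resisting = 55.0 + 138.4·tan28.5° = 55.0 + 75.1 = 130.1 kN/m
FS = 130.1 / 56.8 = 2.291

FS = 2.29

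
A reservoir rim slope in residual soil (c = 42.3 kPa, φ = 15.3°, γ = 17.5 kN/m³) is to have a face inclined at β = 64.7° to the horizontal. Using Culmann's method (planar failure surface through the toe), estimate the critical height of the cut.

H_c = 24.14 m

Culmann's analysis gives the critical failure plane at α_cr = (β + φ)/2 = (64.7 + 15.3)/2 = 40.0°, and the critical height
H_c = (4c/γ) · sinβ cosφ / [1 − cos(β − φ)]
    = (4·42.3/17.5) · sin64.7°·cos15.3° / [1 − cos(49.4°)]
    = 9.669 · 0.9041·0.9646 / [1 − 0.6508]
    = 9.669 · 0.8720 / 0.3492
    = 24.14 m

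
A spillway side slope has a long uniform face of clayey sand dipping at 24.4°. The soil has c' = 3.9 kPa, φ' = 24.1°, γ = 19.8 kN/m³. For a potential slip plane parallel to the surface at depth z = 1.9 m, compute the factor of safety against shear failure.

FS = 1.26

For an infinite slope with a slip plane parallel to the surface (no pore pressure): FS = [c' + γz cos²β tanφ'] / [γz sinβ cosβ].
γz = 19.8·1.9 = 37.62 kN/m²
Numerator = 3.9 + 37.62·cos²24.4°·tan24.1° = 3.9 + 37.62·0.8293·0.4473 = 17.856 kPa
Denominator = 37.62·sin24.4°·cos24.4° = 37.62·0.4131·0.9107 = 14.153 kPa
FS = 17.856 / 14.153 = 1.262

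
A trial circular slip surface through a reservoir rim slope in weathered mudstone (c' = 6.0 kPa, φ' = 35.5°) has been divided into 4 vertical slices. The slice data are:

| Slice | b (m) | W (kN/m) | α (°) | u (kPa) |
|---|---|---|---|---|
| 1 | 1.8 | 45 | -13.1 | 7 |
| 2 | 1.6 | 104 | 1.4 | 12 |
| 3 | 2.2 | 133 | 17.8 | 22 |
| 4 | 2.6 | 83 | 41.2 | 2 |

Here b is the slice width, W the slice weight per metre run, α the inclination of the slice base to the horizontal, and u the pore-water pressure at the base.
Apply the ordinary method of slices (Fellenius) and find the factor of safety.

Ordinary method of slices: FS = Σ[c'·Δl_i + (W_i cosα_i − u_i·Δl_i)·tanφ'] / Σ W_i sinα_i, with Δl_i = b_i / cosα_i.
Slice 1: Δl = 1.8/cos(-13.1°) = 1.848 m; N'_1 = 45·cos(-13.1°) − 7·1.848 = 30.9; c'Δl = 11.09; W sinα = -10.2
Slice 2: Δl = 1.6/cos1.4° = 1.600 m; N'_2 = 104·cos1.4° − 12·1.600 = 84.8; c'Δl = 9.60; W sinα = 2.5
Slice 3: Δl = 2.2/cos17.8° = 2.311 m; N'_3 = 133·cos17.8° − 22·2.311 = 75.8; c'Δl = 13.86; W sinα = 40.7
Slice 4: Δl = 2.6/cos41.2° = 3.456 m; N'_4 = 83·cos41.2° − 2·3.456 = 55.5; c'Δl = 20.73; W sinα = 54.7
Σc'Δl = 55.3 kN/m; ΣN' = 247.0 kN/m; ΣW sinα = 87.7 kN/m
Resisting = 55.3 + 247.0·tan35.5° = 55.3 + 176.2 = 231.5 kN/m
FS = 231.5 / 87.7 = 2.640

FS = 2.64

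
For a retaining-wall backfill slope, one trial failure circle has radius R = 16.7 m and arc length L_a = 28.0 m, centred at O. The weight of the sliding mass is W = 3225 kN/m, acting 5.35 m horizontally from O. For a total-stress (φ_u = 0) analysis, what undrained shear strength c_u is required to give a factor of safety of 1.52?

c_u = 56.1 kPa

FS = c_u·L_a·R / (W·d), so c_u = FS·W·d / (L_a·R).
c_u = 1.52·3225·5.35 / (28.00·16.7) = 26225.7 / 467.60 = 56.09 kPa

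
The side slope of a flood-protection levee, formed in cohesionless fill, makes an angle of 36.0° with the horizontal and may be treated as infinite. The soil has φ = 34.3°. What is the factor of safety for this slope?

FS = 0.94

For a dry cohesionless infinite slope the factor of safety is FS = tanφ / tanβ.
FS = tan34.3° / tan36.0° = 0.6822 / 0.7265 = 0.939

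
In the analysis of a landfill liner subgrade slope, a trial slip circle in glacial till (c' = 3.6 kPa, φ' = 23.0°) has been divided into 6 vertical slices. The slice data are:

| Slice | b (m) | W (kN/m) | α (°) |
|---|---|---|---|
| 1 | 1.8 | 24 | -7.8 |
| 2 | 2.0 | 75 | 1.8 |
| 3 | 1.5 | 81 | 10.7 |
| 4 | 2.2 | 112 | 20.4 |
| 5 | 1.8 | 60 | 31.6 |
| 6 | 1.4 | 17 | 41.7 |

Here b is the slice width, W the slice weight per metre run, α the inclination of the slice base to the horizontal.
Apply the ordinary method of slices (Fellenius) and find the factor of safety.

Ordinary method of slices: FS = Σ[c'·Δl_i + (W_i cosα_i)·tanφ'] / Σ W_i sinα_i, with Δl_i = b_i / cosα_i.
Slice 1: Δl = 1.8/cos(-7.8°) = 1.817 m; N'_1 = 24·cos(-7.8°) = 23.8; c'Δl = 6.54; W sinα = -3.3
Slice 2: Δl = 2.0/cos1.8° = 2.001 m; N'_2 = 75·cos1.8° = 75.0; c'Δl = 7.20; W sinα = 2.4
Slice 3: Δl = 1.5/cos10.7° = 1.527 m; N'_3 = 81·cos10.7° = 79.6; c'Δl = 5.50; W sinα = 15.0
Slice 4: Δl = 2.2/cos20.4° = 2.347 m; N'_4 = 112·cos20.4° = 105.0; c'Δl = 8.45; W sinα = 39.0
Slice 5: Δl = 1.8/cos31.6° = 2.113 m; N'_5 = 60·cos31.6° = 51.1; c'Δl = 7.61; W sinα = 31.4
Slice 6: Δl = 1.4/cos41.7° = 1.875 m; N'_6 = 17·cos41.7° = 12.7; c'Δl = 6.75; W sinα = 11.3
Σc'Δl = 42.0 kN/m; ΣN' = 347.1 kN/m; ΣW sinα = 95.9 kN/m
Resisting = 42.0 + 347.1·tan23.0° = 42.0 + 147.3 = 189.4 kN/m
FS = 189.4 / 95.9 = 1.974

FS = 1.97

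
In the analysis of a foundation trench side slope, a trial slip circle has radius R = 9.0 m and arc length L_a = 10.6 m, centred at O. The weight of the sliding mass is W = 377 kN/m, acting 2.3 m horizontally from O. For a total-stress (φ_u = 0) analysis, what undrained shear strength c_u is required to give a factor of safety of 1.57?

FS = c_u·L_a·R / (W·d), so c_u = FS·W·d / (L_a·R).
c_u = 1.57·377·2.3 / (10.60·9.0) = 1361.3 / 95.40 = 14.27 kPa

c_u = 14.3 kPa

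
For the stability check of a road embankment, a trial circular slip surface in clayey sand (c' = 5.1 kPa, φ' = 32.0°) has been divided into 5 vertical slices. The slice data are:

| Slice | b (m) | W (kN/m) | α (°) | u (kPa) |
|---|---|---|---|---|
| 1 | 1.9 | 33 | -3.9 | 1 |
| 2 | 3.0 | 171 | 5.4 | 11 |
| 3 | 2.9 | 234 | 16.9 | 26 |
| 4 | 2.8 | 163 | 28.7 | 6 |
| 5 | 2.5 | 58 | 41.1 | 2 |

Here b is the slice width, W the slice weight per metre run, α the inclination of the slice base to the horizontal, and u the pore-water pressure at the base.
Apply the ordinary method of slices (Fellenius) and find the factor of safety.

FS = 1.87

Ordinary method of slices: FS = Σ[c'·Δl_i + (W_i cosα_i − u_i·Δl_i)·tanφ'] / Σ W_i sinα_i, with Δl_i = b_i / cosα_i.
Slice 1: Δl = 1.9/cos(-3.9°) = 1.904 m; N'_1 = 33·cos(-3.9°) − 1·1.904 = 31.0; c'Δl = 9.71; W sinα = -2.2
Slice 2: Δl = 3.0/cos5.4° = 3.013 m; N'_2 = 171·cos5.4° − 11·3.013 = 137.1; c'Δl = 15.37; W sinα = 16.1
Slice 3: Δl = 2.9/cos16.9° = 3.031 m; N'_3 = 234·cos16.9° − 26·3.031 = 145.1; c'Δl = 15.46; W sinα = 68.0
Slice 4: Δl = 2.8/cos28.7° = 3.192 m; N'_4 = 163·cos28.7° − 6·3.192 = 123.8; c'Δl = 16.28; W sinα = 78.3
Slice 5: Δl = 2.5/cos41.1° = 3.318 m; N'_5 = 58·cos41.1° − 2·3.318 = 37.1; c'Δl = 16.92; W sinα = 38.1
Σc'Δl = 73.7 kN/m; ΣN' = 474.1 kN/m; ΣW sinα = 198.3 kN/m
Resisting = 73.7 + 474.1·tan32.0° = 73.7 + 296.2 = 370.0 kN/m
FS = 370.0 / 198.3 = 1.866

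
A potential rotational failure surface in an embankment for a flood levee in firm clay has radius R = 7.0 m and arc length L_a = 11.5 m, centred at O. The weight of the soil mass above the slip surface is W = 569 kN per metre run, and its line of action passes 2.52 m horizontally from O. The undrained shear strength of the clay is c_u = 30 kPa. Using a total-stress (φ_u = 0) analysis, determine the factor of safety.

Taking moments about the centre O, the resisting moment is provided by the undrained shear strength acting along the arc:
M_R = c_u·L_a·R = 30·11.50·7.0 = 2415.0 kN·m/m
M_D = W·d = 569·2.52 = 1433.9 kN·m/m
FS = M_R / M_D = 2415.0 / 1433.9 = 1.684

FS = 1.68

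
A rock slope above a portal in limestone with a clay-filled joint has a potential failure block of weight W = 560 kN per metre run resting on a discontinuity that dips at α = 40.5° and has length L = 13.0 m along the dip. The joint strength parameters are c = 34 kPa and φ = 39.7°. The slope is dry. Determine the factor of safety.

Resolving the block weight along and normal to the plane and applying the Mohr–Coulomb strength on the joint:
N' = W cosα = 560·cos40.5° = 425.8 kN/m
Driving force T = W sinα = 560·sin40.5° = 363.7 kN/m
Resisting force R = c·L + N'·tanφ = 34·13.0 + 425.8·tan39.7° = 442.0 + 353.5 = 795.5 kN/m
FS = R / T = 795.5 / 363.7 = 2.187

FS = 2.19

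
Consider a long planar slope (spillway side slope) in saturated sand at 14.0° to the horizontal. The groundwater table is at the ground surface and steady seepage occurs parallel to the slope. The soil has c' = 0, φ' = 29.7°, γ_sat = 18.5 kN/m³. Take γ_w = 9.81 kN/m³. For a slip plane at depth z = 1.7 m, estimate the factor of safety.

FS = 1.07

With seepage parallel to the slope and the water table at the surface, the effective normal stress on the slip plane uses the buoyant unit weight γ' = γ_sat − γ_w while the driving shear stress uses γ_sat:
FS = [c' + γ' z cos²β tanφ'] / [γ_sat z sinβ cosβ]
(For c' = 0 this reduces to FS = (γ'/γ_sat)·tanφ'/tanβ.)
γ' = 18.5 − 9.81 = 8.69 kN/m³
Numerator = 0.0 + 8.69·1.7·cos²14.0°·tan29.7° = 0.0 + 8.69·1.7·0.9415·0.5704 = 7.933 kPa
Denominator = 18.5·1.7·sin14.0°·cos14.0° = 18.5·1.7·0.2419·0.9703 = 7.382 kPa
FS = 7.933 / 7.382 = 1.075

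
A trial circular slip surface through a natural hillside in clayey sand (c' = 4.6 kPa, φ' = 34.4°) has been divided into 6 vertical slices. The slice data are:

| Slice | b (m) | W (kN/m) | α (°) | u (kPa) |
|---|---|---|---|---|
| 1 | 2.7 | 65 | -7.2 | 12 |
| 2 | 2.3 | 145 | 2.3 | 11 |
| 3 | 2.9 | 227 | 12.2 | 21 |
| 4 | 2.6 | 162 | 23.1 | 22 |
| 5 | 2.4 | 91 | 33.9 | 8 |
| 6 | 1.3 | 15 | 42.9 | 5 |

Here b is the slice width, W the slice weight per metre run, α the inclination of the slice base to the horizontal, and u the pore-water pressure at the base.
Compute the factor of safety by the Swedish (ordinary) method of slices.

Ordinary method of slices: FS = Σ[c'·Δl_i + (W_i cosα_i − u_i·Δl_i)·tanφ'] / Σ W_i sinα_i, with Δl_i = b_i / cosα_i.
Slice 1: Δl = 2.7/cos(-7.2°) = 2.721 m; N'_1 = 65·cos(-7.2°) − 12·2.721 = 31.8; c'Δl = 12.52; W sinα = -8.1
Slice 2: Δl = 2.3/cos2.3° = 2.302 m; N'_2 = 145·cos2.3° − 11·2.302 = 119.6; c'Δl = 10.59; W sinα = 5.8
Slice 3: Δl = 2.9/cos12.2° = 2.967 m; N'_3 = 227·cos12.2° − 21·2.967 = 159.6; c'Δl = 13.65; W sinα = 48.0
Slice 4: Δl = 2.6/cos23.1° = 2.827 m; N'_4 = 162·cos23.1° − 22·2.827 = 86.8; c'Δl = 13.00; W sinα = 63.6
Slice 5: Δl = 2.4/cos33.9° = 2.892 m; N'_5 = 91·cos33.9° − 8·2.892 = 52.4; c'Δl = 13.30; W sinα = 50.8
Slice 6: Δl = 1.3/cos42.9° = 1.775 m; N'_6 = 15·cos42.9° − 5·1.775 = 2.1; c'Δl = 8.16; W sinα = 10.2
Σc'Δl = 71.2 kN/m; ΣN' = 452.3 kN/m; ΣW sinα = 170.2 kN/m
Resisting = 71.2 + 452.3·tan34.4° = 71.2 + 309.7 = 380.9 kN/m
FS = 380.9 / 170.2 = 2.238

FS = 2.24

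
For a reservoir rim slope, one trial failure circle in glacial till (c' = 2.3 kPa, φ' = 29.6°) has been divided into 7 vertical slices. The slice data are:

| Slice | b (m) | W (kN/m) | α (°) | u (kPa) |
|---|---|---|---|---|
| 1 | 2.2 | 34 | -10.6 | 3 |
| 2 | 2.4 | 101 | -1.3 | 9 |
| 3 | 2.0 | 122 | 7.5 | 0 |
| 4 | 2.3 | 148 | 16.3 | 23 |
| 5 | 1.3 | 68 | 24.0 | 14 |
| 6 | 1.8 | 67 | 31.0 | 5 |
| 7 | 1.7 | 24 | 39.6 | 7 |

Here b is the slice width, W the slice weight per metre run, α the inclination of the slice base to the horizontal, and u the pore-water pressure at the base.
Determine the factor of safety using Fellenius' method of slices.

FS = 2.09

Ordinary method of slices: FS = Σ[c'·Δl_i + (W_i cosα_i − u_i·Δl_i)·tanφ'] / Σ W_i sinα_i, with Δl_i = b_i / cosα_i.
Slice 1: Δl = 2.2/cos(-10.6°) = 2.238 m; N'_1 = 34·cos(-10.6°) − 3·2.238 = 26.7; c'Δl = 5.15; W sinα = -6.3
Slice 2: Δl = 2.4/cos(-1.3°) = 2.401 m; N'_2 = 101·cos(-1.3°) − 9·2.401 = 79.4; c'Δl = 5.52; W sinα = -2.3
Slice 3: Δl = 2.0/cos7.5° = 2.017 m; N'_3 = 122·cos7.5° − 0·2.017 = 121.0; c'Δl = 4.64; W sinα = 15.9
Slice 4: Δl = 2.3/cos16.3° = 2.396 m; N'_4 = 148·cos16.3° − 23·2.396 = 86.9; c'Δl = 5.51; W sinα = 41.5
Slice 5: Δl = 1.3/cos24.0° = 1.423 m; N'_5 = 68·cos24.0° − 14·1.423 = 42.2; c'Δl = 3.27; W sinα = 27.7
Slice 6: Δl = 1.8/cos31.0° = 2.100 m; N'_6 = 67·cos31.0° − 5·2.100 = 46.9; c'Δl = 4.83; W sinα = 34.5
Slice 7: Δl = 1.7/cos39.6° = 2.206 m; N'_7 = 24·cos39.6° − 7·2.206 = 3.0; c'Δl = 5.07; W sinα = 15.3
Σc'Δl = 34.0 kN/m; ΣN' = 406.1 kN/m; ΣW sinα = 126.4 kN/m
Resisting = 34.0 + 406.1·tan29.6° = 34.0 + 230.7 = 264.7 kN/m
FS = 264.7 / 126.4 = 2.095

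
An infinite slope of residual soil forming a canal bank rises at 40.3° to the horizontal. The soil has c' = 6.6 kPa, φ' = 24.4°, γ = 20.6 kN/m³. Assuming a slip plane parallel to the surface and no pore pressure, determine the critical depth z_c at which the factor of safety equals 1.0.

z_c = 1.40 m

Setting FS = 1.00 in FS = [c' + γz cos²β tanφ'] / [γz sinβ cosβ] and solving for z:
z = c' / [γ cosβ (FS·sinβ − cosβ·tanφ')]
  = 6.6 / [20.6·cos40.3°·(1.00·sin40.3° − cos40.3°·tan24.4°)]
  = 6.6 / [20.6·0.7627·(1.00·0.6468 − 0.7627·0.4536)]
  = 6.6 / 4.7263 = 1.396 m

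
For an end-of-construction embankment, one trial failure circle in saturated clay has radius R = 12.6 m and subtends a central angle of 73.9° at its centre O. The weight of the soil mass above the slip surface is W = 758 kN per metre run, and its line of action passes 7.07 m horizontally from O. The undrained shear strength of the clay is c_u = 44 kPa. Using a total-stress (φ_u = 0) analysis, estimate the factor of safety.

FS = 1.68

Taking moments about the centre O, the resisting moment is provided by the undrained shear strength acting along the arc:
Arc length L_a = R·θ = 12.6·(73.9°·π/180) = 12.6·1.2898 = 16.25 m
M_R = c_u·L_a·R = 44·16.25·12.6 = 9009.8 kN·m/m
M_D = W·d = 758·7.07 = 5359.1 kN·m/m
FS = M_R / M_D = 9009.8 / 5359.1 = 1.681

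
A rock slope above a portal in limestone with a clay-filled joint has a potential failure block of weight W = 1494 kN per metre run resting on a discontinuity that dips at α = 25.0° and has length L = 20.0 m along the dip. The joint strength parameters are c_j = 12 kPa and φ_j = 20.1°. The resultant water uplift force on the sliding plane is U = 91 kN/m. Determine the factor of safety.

Resolving the block weight along and normal to the plane and applying the Mohr–Coulomb strength on the joint:
N' = W cosα − U = 1494·cos25.0° − 91 = 1263.0 kN/m
Driving force T = W sinα = 1494·sin25.0° = 631.4 kN/m
Resisting force R = c_j·L + N'·tanφ_j = 12·20.0 + 1263.0·tan20.1° = 240.0 + 462.2 = 702.2 kN/m
FS = R / T = 702.2 / 631.4 = 1.112

FS = 1.11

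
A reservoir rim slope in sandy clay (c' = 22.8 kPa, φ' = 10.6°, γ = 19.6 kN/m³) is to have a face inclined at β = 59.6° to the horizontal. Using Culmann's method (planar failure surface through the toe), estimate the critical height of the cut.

Culmann's analysis gives the critical failure plane at α_cr = (β + φ')/2 = (59.6 + 10.6)/2 = 35.1°, and the critical height
H_c = (4c'/γ) · sinβ cosφ' / [1 − cos(β − φ')]
    = (4·22.8/19.6) · sin59.6°·cos10.6° / [1 − cos(49.0°)]
    = 4.653 · 0.8625·0.9829 / [1 − 0.6561]
    = 4.653 · 0.8478 / 0.3439
    = 11.47 m

H_c = 11.47 m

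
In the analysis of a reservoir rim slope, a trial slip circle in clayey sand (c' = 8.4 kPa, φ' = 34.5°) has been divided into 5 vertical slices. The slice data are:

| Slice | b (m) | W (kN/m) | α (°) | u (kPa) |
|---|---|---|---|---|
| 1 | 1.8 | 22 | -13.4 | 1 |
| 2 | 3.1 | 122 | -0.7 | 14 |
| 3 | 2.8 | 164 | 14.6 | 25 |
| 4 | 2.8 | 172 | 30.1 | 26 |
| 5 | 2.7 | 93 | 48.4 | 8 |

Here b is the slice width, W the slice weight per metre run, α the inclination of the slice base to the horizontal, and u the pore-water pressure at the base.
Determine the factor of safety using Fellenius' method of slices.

Ordinary method of slices: FS = Σ[c'·Δl_i + (W_i cosα_i − u_i·Δl_i)·tanφ'] / Σ W_i sinα_i, with Δl_i = b_i / cosα_i.
Slice 1: Δl = 1.8/cos(-13.4°) = 1.850 m; N'_1 = 22·cos(-13.4°) − 1·1.850 = 19.6; c'Δl = 15.54; W sinα = -5.1
Slice 2: Δl = 3.1/cos(-0.7°) = 3.100 m; N'_2 = 122·cos(-0.7°) − 14·3.100 = 78.6; c'Δl = 26.04; W sinα = -1.5
Slice 3: Δl = 2.8/cos14.6° = 2.893 m; N'_3 = 164·cos14.6° − 25·2.893 = 86.4; c'Δl = 24.30; W sinα = 41.3
Slice 4: Δl = 2.8/cos30.1° = 3.236 m; N'_4 = 172·cos30.1° − 26·3.236 = 64.7; c'Δl = 27.19; W sinα = 86.3
Slice 5: Δl = 2.7/cos48.4° = 4.067 m; N'_5 = 93·cos48.4° − 8·4.067 = 29.2; c'Δl = 34.16; W sinα = 69.5
Σc'Δl = 127.2 kN/m; ΣN' = 278.4 kN/m; ΣW sinα = 190.6 kN/m
Resisting = 127.2 + 278.4·tan34.5° = 127.2 + 191.3 = 318.6 kN/m
FS = 318.6 / 190.6 = 1.672

FS = 1.67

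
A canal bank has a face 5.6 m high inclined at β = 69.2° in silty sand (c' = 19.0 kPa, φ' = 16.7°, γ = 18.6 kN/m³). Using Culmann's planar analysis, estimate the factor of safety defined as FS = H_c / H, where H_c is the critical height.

H_c = (4c'/γ) · sinβ cosφ' / [1 − cos(β − φ')]
    = (4·19.0/18.6) · sin69.2°·cos16.7° / [1 − cos52.5°]
    = 4.086 · 0.8954 / 0.3912 = 9.35 m
FS = H_c / H = 9.35 / 5.6 = 1.670

FS = 1.67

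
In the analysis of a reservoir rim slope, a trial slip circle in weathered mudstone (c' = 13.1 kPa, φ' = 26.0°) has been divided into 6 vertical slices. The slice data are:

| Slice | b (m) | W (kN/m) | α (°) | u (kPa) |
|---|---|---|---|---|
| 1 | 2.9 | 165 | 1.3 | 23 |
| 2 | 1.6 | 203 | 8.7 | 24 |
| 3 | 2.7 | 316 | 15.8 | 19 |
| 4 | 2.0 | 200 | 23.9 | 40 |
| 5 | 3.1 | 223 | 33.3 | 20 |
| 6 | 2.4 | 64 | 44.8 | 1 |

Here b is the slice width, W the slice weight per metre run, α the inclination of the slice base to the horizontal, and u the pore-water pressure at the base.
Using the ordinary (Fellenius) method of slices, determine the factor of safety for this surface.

Ordinary method of slices: FS = Σ[c'·Δl_i + (W_i cosα_i − u_i·Δl_i)·tanφ'] / Σ W_i sinα_i, with Δl_i = b_i / cosα_i.
Slice 1: Δl = 2.9/cos1.3° = 2.901 m; N'_1 = 165·cos1.3° − 23·2.901 = 98.2; c'Δl = 38.00; W sinα = 3.7
Slice 2: Δl = 1.6/cos8.7° = 1.619 m; N'_2 = 203·cos8.7° − 24·1.619 = 161.8; c'Δl = 21.20; W sinα = 30.7
Slice 3: Δl = 2.7/cos15.8° = 2.806 m; N'_3 = 316·cos15.8° − 19·2.806 = 250.7; c'Δl = 36.76; W sinα = 86.0
Slice 4: Δl = 2.0/cos23.9° = 2.188 m; N'_4 = 200·cos23.9° − 40·2.188 = 95.3; c'Δl = 28.66; W sinα = 81.0
Slice 5: Δl = 3.1/cos33.3° = 3.709 m; N'_5 = 223·cos33.3° − 20·3.709 = 112.2; c'Δl = 48.59; W sinα = 122.4
Slice 6: Δl = 2.4/cos44.8° = 3.382 m; N'_6 = 64·cos44.8° − 1·3.382 = 42.0; c'Δl = 44.31; W sinα = 45.1
Σc'Δl = 217.5 kN/m; ΣN' = 760.4 kN/m; ΣW sinα = 369.0 kN/m
Resisting = 217.5 + 760.4·tan26.0° = 217.5 + 370.9 = 588.4 kN/m
FS = 588.4 / 369.0 = 1.594

FS = 1.59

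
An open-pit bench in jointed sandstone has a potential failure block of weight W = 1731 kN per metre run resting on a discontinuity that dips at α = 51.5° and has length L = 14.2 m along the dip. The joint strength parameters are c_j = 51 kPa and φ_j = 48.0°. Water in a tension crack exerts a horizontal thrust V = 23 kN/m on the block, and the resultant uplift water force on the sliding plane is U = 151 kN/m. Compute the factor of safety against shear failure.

FS = 1.27

Resolving the block weight along and normal to the plane and applying the Mohr–Coulomb strength on the joint:
N' = W cosα − U − V sinα = 1731·cos51.5° − 151 − 23·sin51.5° = 908.6 kN/m
Driving force T = W sinα + V cosα = 1731·sin51.5° + 23·cos51.5° = 1369.0 kN/m
Resisting force R = c_j·L + N'·tanφ_j = 51·14.2 + 908.6·tan48.0° = 724.2 + 1009.1 = 1733.3 kN/m
FS = R / T = 1733.3 / 1369.0 = 1.266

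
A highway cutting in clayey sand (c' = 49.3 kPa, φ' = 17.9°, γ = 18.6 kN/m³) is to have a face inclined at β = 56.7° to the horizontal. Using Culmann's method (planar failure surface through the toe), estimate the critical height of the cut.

Culmann's analysis gives the critical failure plane at α_cr = (β + φ')/2 = (56.7 + 17.9)/2 = 37.3°, and the critical height
H_c = (4c'/γ) · sinβ cosφ' / [1 − cos(β − φ')]
    = (4·49.3/18.6) · sin56.7°·cos17.9° / [1 − cos(38.8°)]
    = 10.602 · 0.8358·0.9516 / [1 − 0.7793]
    = 10.602 · 0.7953 / 0.2207
    = 38.21 m

H_c = 38.21 m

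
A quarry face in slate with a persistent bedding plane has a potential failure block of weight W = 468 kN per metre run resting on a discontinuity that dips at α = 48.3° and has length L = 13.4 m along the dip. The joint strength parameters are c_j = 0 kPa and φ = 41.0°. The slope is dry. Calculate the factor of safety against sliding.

FS = 0.77

Resolving the block weight along and normal to the plane and applying the Mohr–Coulomb strength on the joint:
N' = W cosα = 468·cos48.3° = 311.3 kN/m
Driving force T = W sinα = 468·sin48.3° = 349.4 kN/m
Resisting force R = c_j·L + N'·tanφ = 0·13.4 + 311.3·tan41.0° = 0.0 + 270.6 = 270.6 kN/m
FS = R / T = 270.6 / 349.4 = 0.775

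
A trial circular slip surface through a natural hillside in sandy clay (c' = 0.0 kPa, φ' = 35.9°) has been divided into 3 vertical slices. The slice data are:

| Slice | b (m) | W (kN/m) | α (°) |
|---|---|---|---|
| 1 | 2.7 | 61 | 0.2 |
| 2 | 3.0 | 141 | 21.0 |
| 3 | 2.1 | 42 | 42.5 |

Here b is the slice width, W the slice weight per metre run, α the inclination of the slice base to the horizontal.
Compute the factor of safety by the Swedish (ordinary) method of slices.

FS = 2.05

Ordinary method of slices: FS = Σ[c'·Δl_i + (W_i cosα_i)·tanφ'] / Σ W_i sinα_i, with Δl_i = b_i / cosα_i.
Slice 1: Δl = 2.7/cos0.2° = 2.700 m; N'_1 = 61·cos0.2° = 61.0; c'Δl = 0.00; W sinα = 0.2
Slice 2: Δl = 3.0/cos21.0° = 3.213 m; N'_2 = 141·cos21.0° = 131.6; c'Δl = 0.00; W sinα = 50.5
Slice 3: Δl = 2.1/cos42.5° = 2.848 m; N'_3 = 42·cos42.5° = 31.0; c'Δl = 0.00; W sinα = 28.4
Σc'Δl = 0.0 kN/m; ΣN' = 223.6 kN/m; ΣW sinα = 79.1 kN/m
Resisting = 0.0 + 223.6·tan35.9° = 0.0 + 161.9 = 161.9 kN/m
FS = 161.9 / 79.1 = 2.046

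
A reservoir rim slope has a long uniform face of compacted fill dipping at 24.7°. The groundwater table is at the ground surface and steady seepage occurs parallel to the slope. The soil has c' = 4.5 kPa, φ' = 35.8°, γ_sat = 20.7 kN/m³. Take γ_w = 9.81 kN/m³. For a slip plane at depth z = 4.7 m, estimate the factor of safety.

With seepage parallel to the slope and the water table at the surface, the effective normal stress on the slip plane uses the buoyant unit weight γ' = γ_sat − γ_w while the driving shear stress uses γ_sat:
FS = [c' + γ' z cos²β tanφ'] / [γ_sat z sinβ cosβ]
γ' = 20.7 − 9.81 = 10.89 kN/m³
Numerator = 4.5 + 10.89·4.7·cos²24.7°·tan35.8° = 4.5 + 10.89·4.7·0.8254·0.7212 = 34.969 kPa
Denominator = 20.7·4.7·sin24.7°·cos24.7° = 20.7·4.7·0.4179·0.9085 = 36.935 kPa
FS = 34.969 / 36.935 = 0.947

FS = 0.95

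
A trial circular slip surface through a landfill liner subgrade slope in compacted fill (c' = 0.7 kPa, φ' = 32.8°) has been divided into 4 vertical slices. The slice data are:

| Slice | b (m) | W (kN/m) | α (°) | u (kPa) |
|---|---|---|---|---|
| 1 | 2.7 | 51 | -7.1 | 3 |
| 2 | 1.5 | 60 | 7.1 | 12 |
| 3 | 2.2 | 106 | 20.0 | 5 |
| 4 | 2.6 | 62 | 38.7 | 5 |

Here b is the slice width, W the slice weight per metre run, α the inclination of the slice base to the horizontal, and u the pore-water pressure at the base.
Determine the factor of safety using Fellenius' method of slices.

FS = 1.81

Ordinary method of slices: FS = Σ[c'·Δl_i + (W_i cosα_i − u_i·Δl_i)·tanφ'] / Σ W_i sinα_i, with Δl_i = b_i / cosα_i.
Slice 1: Δl = 2.7/cos(-7.1°) = 2.721 m; N'_1 = 51·cos(-7.1°) − 3·2.721 = 42.4; c'Δl = 1.90; W sinα = -6.3
Slice 2: Δl = 1.5/cos7.1° = 1.512 m; N'_2 = 60·cos7.1° − 12·1.512 = 41.4; c'Δl = 1.06; W sinα = 7.4
Slice 3: Δl = 2.2/cos20.0° = 2.341 m; N'_3 = 106·cos20.0° − 5·2.341 = 87.9; c'Δl = 1.64; W sinα = 36.3
Slice 4: Δl = 2.6/cos38.7° = 3.331 m; N'_4 = 62·cos38.7° − 5·3.331 = 31.7; c'Δl = 2.33; W sinα = 38.8
Σc'Δl = 6.9 kN/m; ΣN' = 203.5 kN/m; ΣW sinα = 76.1 kN/m
Resisting = 6.9 + 203.5·tan32.8° = 6.9 + 131.1 = 138.1 kN/m
FS = 138.1 / 76.1 = 1.814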